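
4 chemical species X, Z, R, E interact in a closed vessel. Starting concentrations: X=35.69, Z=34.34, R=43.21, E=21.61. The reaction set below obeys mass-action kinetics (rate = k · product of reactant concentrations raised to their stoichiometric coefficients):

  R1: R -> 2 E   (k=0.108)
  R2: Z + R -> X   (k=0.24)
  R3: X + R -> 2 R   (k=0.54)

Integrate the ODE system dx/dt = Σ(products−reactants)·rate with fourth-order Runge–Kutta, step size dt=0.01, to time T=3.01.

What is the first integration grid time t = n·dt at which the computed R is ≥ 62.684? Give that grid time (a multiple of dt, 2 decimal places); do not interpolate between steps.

RK4 with dt=0.01: 301 steps to T=3.01. Trajectory (selected grid times):
t=0.00: X=35.69 Z=34.34 R=43.21 E=21.61
t=0.05: X=16.38 Z=18.05 R=62.23 E=22.19
t=0.06: X=13.77 Z=15.50 R=64.77 E=22.33
t=0.33: X=0.10 Z=0.12 R=76.27 E=26.68
t=0.67: X=0.00 Z=0.00 R=73.61 E=32.19
t=1.00: X=0.00 Z=0.00 R=71.03 E=37.34
t=1.34: X=0.00 Z=0.00 R=68.47 E=42.46
t=1.67: X=0.00 Z=0.00 R=66.08 E=47.26
t=2.01: X=0.00 Z=0.00 R=63.69 E=52.02
t=2.34: X=0.00 Z=0.00 R=61.46 E=56.48
t=2.68: X=0.00 Z=0.00 R=59.25 E=60.91
t=3.01: X=0.00 Z=0.00 R=57.17 E=65.06
R(0.05)=62.233 < 62.684 but R(0.06)=64.769 ≥ 62.684, so the first grid time is t=0.06.

Threshold first reached at t = 0.06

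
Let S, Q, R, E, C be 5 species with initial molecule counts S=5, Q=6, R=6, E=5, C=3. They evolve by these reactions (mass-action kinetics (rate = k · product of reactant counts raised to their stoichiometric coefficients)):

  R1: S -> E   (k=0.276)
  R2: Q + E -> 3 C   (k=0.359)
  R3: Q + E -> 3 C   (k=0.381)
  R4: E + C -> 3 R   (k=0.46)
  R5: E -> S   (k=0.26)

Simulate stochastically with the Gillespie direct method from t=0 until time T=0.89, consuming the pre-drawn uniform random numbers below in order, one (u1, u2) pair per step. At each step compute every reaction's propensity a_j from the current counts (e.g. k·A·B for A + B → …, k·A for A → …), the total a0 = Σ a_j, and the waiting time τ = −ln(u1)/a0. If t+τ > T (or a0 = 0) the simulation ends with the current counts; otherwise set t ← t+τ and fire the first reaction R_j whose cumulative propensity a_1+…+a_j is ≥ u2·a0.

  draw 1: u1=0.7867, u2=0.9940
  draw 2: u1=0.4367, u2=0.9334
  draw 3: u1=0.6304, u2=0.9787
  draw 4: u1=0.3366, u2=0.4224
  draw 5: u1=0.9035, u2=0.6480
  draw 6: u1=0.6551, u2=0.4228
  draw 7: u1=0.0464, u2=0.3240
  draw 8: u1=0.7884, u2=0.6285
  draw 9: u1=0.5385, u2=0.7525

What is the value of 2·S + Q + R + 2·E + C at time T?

Check how each reaction changes W = 2·S + Q + R + 2·E + C (weight of products minus weight of reactants):
R1: S -> E: (2·1) − (2·1) = 2 − 2 = 0
R2: Q + E -> 3 C: (1·3) − (1·1 + 2·1) = 3 − 3 = 0
R3: Q + E -> 3 C: (1·3) − (1·1 + 2·1) = 3 − 3 = 0
R4: E + C -> 3 R: (1·3) − (2·1 + 1·1) = 3 − 3 = 0
R5: E -> S: (2·1) − (2·1) = 2 − 2 = 0
Every reaction leaves W unchanged, so W is conserved and no simulation is needed: W(T) = W(0) = 2·5 + 6 + 6 + 2·5 + 3 = 35

Value at T = 35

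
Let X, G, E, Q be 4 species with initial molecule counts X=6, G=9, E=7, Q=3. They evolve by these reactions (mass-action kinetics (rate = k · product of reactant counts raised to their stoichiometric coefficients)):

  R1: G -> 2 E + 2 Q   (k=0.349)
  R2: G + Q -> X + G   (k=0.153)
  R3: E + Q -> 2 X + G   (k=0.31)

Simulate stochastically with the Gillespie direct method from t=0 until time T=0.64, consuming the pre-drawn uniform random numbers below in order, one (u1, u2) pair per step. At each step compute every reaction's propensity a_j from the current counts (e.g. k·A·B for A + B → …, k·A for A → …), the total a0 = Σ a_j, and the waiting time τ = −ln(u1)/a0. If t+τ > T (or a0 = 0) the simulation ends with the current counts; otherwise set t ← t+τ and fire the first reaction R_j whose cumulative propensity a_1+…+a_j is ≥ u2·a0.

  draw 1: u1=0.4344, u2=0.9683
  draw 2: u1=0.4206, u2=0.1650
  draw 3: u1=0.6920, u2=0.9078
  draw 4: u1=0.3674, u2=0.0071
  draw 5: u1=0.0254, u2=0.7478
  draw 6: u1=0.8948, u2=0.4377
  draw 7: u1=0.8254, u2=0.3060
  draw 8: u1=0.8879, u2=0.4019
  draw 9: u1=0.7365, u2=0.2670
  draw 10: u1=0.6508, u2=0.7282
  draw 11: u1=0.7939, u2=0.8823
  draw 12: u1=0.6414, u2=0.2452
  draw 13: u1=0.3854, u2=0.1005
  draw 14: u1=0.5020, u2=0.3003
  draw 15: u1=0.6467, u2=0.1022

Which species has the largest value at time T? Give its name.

t=0.000: X=6 G=9 E=7 Q=3
Draw 1: a1=3.141, a2=4.131, a3=6.510, a0=13.782; τ=−ln(0.4344)/13.782=0.060 → t=0.060; u2·a0=0.9683·13.782=13.345; a1+a2=7.272 < 13.345 ≤ a1+…+a3=13.782 → R3 fires; X=8 G=10 E=6 Q=2
Draw 2: a1=3.490, a2=3.060, a3=3.720, a0=10.270; τ=−ln(0.4206)/10.270=0.084 → t=0.145; u2·a0=0.1650·10.270=1.695 ≤ a1=3.490 → R1 fires; X=8 G=9 E=8 Q=4
Draw 3: a1=3.141, a2=5.508, a3=9.920, a0=18.569; τ=−ln(0.6920)/18.569=0.020 → t=0.165; u2·a0=0.9078·18.569=16.857; a1+a2=8.649 < 16.857 ≤ a1+…+a3=18.569 → R3 fires; X=10 G=10 E=7 Q=3
Draw 4: a1=3.490, a2=4.590, a3=6.510, a0=14.590; τ=−ln(0.3674)/14.590=0.069 → t=0.233; u2·a0=0.0071·14.590=0.104 ≤ a1=3.490 → R1 fires; X=10 G=9 E=9 Q=5
Draw 5: a1=3.141, a2=6.885, a3=13.950, a0=23.976; τ=−ln(0.0254)/23.976=0.153 → t=0.386; u2·a0=0.7478·23.976=17.929; a1+a2=10.026 < 17.929 ≤ a1+…+a3=23.976 → R3 fires; X=12 G=10 E=8 Q=4
Draw 6: a1=3.490, a2=6.120, a3=9.920, a0=19.530; τ=−ln(0.8948)/19.530=0.006 → t=0.392; u2·a0=0.4377·19.530=8.548; a1=3.490 < 8.548 ≤ a1+a2=9.610 → R2 fires; X=13 G=10 E=8 Q=3
Draw 7: a1=3.490, a2=4.590, a3=7.440, a0=15.520; τ=−ln(0.8254)/15.520=0.012 → t=0.405; u2·a0=0.3060·15.520=4.749; a1=3.490 < 4.749 ≤ a1+a2=8.080 → R2 fires; X=14 G=10 E=8 Q=2
Draw 8: a1=3.490, a2=3.060, a3=4.960, a0=11.510; τ=−ln(0.8879)/11.510=0.010 → t=0.415; u2·a0=0.4019·11.510=4.626; a1=3.490 < 4.626 ≤ a1+a2=6.550 → R2 fires; X=15 G=10 E=8 Q=1
Draw 9: a1=3.490, a2=1.530, a3=2.480, a0=7.500; τ=−ln(0.7365)/7.500=0.041 → t=0.456; u2·a0=0.2670·7.500=2.002 ≤ a1=3.490 → R1 fires; X=15 G=9 E=10 Q=3
Draw 10: a1=3.141, a2=4.131, a3=9.300, a0=16.572; τ=−ln(0.6508)/16.572=0.026 → t=0.482; u2·a0=0.7282·16.572=12.068; a1+a2=7.272 < 12.068 ≤ a1+…+a3=16.572 → R3 fires; X=17 G=10 E=9 Q=2
Draw 11: a1=3.490, a2=3.060, a3=5.580, a0=12.130; τ=−ln(0.7939)/12.130=0.019 → t=0.501; u2·a0=0.8823·12.130=10.702; a1+a2=6.550 < 10.702 ≤ a1+…+a3=12.130 → R3 fires; X=19 G=11 E=8 Q=1
Draw 12: a1=3.839, a2=1.683, a3=2.480, a0=8.002; τ=−ln(0.6414)/8.002=0.055 → t=0.556; u2·a0=0.2452·8.002=1.962 ≤ a1=3.839 → R1 fires; X=19 G=10 E=10 Q=3
Draw 13: a1=3.490, a2=4.590, a3=9.300, a0=17.380; τ=−ln(0.3854)/17.380=0.055 → t=0.611; u2·a0=0.1005·17.380=1.747 ≤ a1=3.490 → R1 fires; X=19 G=9 E=12 Q=5
Draw 14: a1=3.141, a2=6.885, a3=18.600, a0=28.626; τ=−ln(0.5020)/28.626=0.024 → t=0.635; u2·a0=0.3003·28.626=8.596; a1=3.141 < 8.596 ≤ a1+a2=10.026 → R2 fires; X=20 G=9 E=12 Q=4
Draw 15: a1=3.141, a2=5.508, a3=14.880, a0=23.529; τ=−ln(0.6467)/23.529=0.019 → t=0.654 > T=0.64: stop.
At T=0.64: X=20 G=9 E=12 Q=4; the largest is X.

Dominant species at T: X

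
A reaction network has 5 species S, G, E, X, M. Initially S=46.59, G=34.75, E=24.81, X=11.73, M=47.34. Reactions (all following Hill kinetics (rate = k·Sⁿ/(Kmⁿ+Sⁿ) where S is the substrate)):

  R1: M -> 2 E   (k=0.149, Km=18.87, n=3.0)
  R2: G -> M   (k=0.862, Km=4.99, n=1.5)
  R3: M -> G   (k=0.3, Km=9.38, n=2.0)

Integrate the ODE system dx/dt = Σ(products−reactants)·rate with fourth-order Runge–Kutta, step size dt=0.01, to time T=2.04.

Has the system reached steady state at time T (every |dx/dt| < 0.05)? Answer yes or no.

RK4 with dt=0.01: 204 steps to T=2.04. Trajectory (selected grid times):
t=0.00: S=46.59 G=34.75 E=24.81 X=11.73 M=47.34
t=0.23: S=46.59 G=34.63 E=24.87 X=11.73 M=47.43
t=0.45: S=46.59 G=34.51 E=24.94 X=11.73 M=47.51
t=0.68: S=46.59 G=34.39 E=25.00 X=11.73 M=47.60
t=0.91: S=46.59 G=34.27 E=25.07 X=11.73 M=47.69
t=1.13: S=46.59 G=34.15 E=25.13 X=11.73 M=47.78
t=1.36: S=46.59 G=34.03 E=25.19 X=11.73 M=47.87
t=1.59: S=46.59 G=33.91 E=25.26 X=11.73 M=47.96
t=1.81: S=46.59 G=33.79 E=25.32 X=11.73 M=48.04
t=2.04: S=46.59 G=33.67 E=25.38 X=11.73 M=48.13
Rates at T: R1=0.1405, R2=0.8155, R3=0.2890
dx/dt at T (Σ net stoichiometry × rate): S=+0.0000, G=-0.5265, E=+0.2811, X=+0.0000, M=+0.3859
Largest |dx/dt| is |-0.5265| (G) ≥ 0.05 → not steady.

Steady state at T: no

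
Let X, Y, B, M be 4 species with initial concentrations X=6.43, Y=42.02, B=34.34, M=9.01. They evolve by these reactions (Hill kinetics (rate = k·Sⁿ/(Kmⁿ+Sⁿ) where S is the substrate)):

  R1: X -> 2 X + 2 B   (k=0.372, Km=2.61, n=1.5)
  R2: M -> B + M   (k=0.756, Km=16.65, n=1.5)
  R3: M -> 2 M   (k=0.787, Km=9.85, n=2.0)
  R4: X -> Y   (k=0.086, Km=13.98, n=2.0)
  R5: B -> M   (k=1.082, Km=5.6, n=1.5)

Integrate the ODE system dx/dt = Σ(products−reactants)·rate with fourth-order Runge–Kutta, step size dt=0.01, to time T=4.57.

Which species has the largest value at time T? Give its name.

RK4 with dt=0.01: 457 steps to T=4.57. Trajectory (selected grid times):
t=0.00: X=6.43 Y=42.02 B=34.34 M=9.01
t=0.51: X=6.57 Y=42.03 B=34.24 M=9.72
t=1.02: X=6.72 Y=42.04 B=34.15 M=10.44
t=1.52: X=6.86 Y=42.04 B=34.07 M=11.16
t=2.03: X=7.01 Y=42.05 B=34.00 M=11.91
t=2.54: X=7.15 Y=42.06 B=33.95 M=12.67
t=3.05: X=7.30 Y=42.07 B=33.90 M=13.45
t=3.55: X=7.44 Y=42.08 B=33.86 M=14.21
t=4.06: X=7.59 Y=42.09 B=33.83 M=15.01
t=4.57: X=7.74 Y=42.10 B=33.82 M=15.81
At T=4.57: X=7.74 Y=42.10 B=33.82 M=15.81; the largest is Y.

Dominant species at T: Y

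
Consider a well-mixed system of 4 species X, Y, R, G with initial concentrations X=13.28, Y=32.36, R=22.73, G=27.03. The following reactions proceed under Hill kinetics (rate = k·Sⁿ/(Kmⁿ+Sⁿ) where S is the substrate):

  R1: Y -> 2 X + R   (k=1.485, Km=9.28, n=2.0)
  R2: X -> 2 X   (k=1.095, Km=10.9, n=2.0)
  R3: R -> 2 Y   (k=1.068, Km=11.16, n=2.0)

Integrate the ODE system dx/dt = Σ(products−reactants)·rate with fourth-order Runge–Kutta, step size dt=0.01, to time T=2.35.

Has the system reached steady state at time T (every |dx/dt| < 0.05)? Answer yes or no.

RK4 with dt=0.01: 235 steps to T=2.35. Trajectory (selected grid times):
t=0.00: X=13.28 Y=32.36 R=22.73 G=27.03
t=0.26: X=14.17 Y=32.45 R=22.86 G=27.03
t=0.52: X=15.07 Y=32.54 R=23.00 G=27.03
t=0.78: X=15.97 Y=32.64 R=23.13 G=27.03
t=1.04: X=16.88 Y=32.73 R=23.26 G=27.03
t=1.31: X=17.84 Y=32.83 R=23.40 G=27.03
t=1.57: X=18.76 Y=32.92 R=23.53 G=27.03
t=1.83: X=19.69 Y=33.02 R=23.66 G=27.03
t=2.09: X=20.63 Y=33.12 R=23.79 G=27.03
t=2.35: X=21.57 Y=33.21 R=23.92 G=27.03
Rates at T: R1=1.3775, R2=0.8723, R3=0.8771
dx/dt at T (Σ net stoichiometry × rate): X=+3.6272, Y=+0.3767, R=+0.5004, G=+0.0000
Largest |dx/dt| is |+3.6272| (X) ≥ 0.05 → not steady.

Steady state at T: no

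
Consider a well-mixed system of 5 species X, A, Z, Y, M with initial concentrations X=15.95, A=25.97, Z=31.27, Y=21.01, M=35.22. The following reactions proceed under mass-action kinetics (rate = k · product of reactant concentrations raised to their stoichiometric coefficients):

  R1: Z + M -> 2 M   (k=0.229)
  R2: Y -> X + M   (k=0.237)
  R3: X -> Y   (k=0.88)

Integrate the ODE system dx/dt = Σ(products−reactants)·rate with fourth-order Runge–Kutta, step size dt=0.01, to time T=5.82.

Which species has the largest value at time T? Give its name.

RK4 with dt=0.01: 582 steps to T=5.82. Trajectory (selected grid times):
t=0.00: X=15.95 A=25.97 Z=31.27 Y=21.01 M=35.22
t=0.65: X=11.76 A=25.97 Z=0.00 Y=25.20 M=70.09
t=1.29: X=9.76 A=25.97 Z=0.00 Y=27.20 M=74.08
t=1.94: X=8.77 A=25.97 Z=0.00 Y=28.19 M=78.35
t=2.59: X=8.29 A=25.97 Z=0.00 Y=28.67 M=82.74
t=3.23: X=8.06 A=25.97 Z=0.00 Y=28.90 M=87.11
t=3.88: X=7.95 A=25.97 Z=0.00 Y=29.01 M=91.57
t=4.53: X=7.89 A=25.97 Z=0.00 Y=29.07 M=96.04
t=5.17: X=7.87 A=25.97 Z=0.00 Y=29.09 M=100.45
t=5.82: X=7.85 A=25.97 Z=0.00 Y=29.11 M=104.94
At T=5.82: X=7.85 A=25.97 Z=0.00 Y=29.11 M=104.94; the largest is M.

Dominant species at T: M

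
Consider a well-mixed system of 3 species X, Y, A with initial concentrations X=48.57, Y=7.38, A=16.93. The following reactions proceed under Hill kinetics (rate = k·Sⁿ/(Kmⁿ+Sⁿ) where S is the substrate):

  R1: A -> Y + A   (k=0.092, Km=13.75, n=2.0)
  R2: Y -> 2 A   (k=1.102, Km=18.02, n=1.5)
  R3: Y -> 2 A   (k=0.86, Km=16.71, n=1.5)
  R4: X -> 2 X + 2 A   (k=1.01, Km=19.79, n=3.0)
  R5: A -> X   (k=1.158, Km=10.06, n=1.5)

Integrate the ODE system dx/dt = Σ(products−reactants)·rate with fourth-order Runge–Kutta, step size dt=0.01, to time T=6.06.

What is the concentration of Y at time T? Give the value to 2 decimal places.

Y at T = 5.61

RK4 with dt=0.01: 606 steps to T=6.06. Trajectory (selected grid times):
t=0.00: X=48.57 Y=7.38 A=16.93
t=0.67: X=49.75 Y=7.14 A=18.22
t=1.35: X=50.96 Y=6.91 A=19.49
t=2.02: X=52.17 Y=6.69 A=20.71
t=2.69: X=53.40 Y=6.49 A=21.91
t=3.37: X=54.66 Y=6.29 A=23.10
t=4.04: X=55.92 Y=6.11 A=24.24
t=4.71: X=57.18 Y=5.93 A=25.37
t=5.39: X=58.48 Y=5.76 A=26.49
t=6.06: X=59.76 Y=5.61 A=27.57
Read off Y at T=6.06: 5.61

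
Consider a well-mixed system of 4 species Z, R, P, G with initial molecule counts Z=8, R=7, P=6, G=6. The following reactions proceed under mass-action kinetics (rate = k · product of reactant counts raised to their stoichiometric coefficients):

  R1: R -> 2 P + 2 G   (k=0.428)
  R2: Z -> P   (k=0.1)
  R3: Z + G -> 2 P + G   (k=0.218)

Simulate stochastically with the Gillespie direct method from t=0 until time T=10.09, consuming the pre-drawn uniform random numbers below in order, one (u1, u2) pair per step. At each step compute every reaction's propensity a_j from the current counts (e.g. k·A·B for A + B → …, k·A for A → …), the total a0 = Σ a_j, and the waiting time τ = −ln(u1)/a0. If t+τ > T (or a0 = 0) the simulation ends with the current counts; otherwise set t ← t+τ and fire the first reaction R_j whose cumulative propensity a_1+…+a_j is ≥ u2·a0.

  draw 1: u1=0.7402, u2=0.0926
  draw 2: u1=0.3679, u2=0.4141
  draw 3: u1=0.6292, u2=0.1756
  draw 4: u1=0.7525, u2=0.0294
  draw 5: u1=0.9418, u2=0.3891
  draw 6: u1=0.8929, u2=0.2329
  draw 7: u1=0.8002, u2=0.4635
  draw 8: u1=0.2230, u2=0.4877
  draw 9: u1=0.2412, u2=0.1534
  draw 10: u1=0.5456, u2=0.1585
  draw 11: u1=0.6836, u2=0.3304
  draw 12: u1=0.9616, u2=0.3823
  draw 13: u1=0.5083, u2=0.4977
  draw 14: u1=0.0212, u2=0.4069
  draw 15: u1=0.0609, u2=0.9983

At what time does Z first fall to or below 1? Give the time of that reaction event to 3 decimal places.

t=0.000: Z=8 R=7 P=6 G=6
Draw 1: a1=2.996, a2=0.800, a3=10.464, a0=14.260; τ=−ln(0.7402)/14.260=0.021 → t=0.021; u2·a0=0.0926·14.260=1.320 ≤ a1=2.996 → R1 fires; Z=8 R=6 P=8 G=8
Draw 2: a1=2.568, a2=0.800, a3=13.952, a0=17.320; τ=−ln(0.3679)/17.320=0.058 → t=0.079; u2·a0=0.4141·17.320=7.172; a1+a2=3.368 < 7.172 ≤ a1+…+a3=17.320 → R3 fires; Z=7 R=6 P=10 G=8
Draw 3: a1=2.568, a2=0.700, a3=12.208, a0=15.476; τ=−ln(0.6292)/15.476=0.030 → t=0.109; u2·a0=0.1756·15.476=2.718; a1=2.568 < 2.718 ≤ a1+a2=3.268 → R2 fires; Z=6 R=6 P=11 G=8
Draw 4: a1=2.568, a2=0.600, a3=10.464, a0=13.632; τ=−ln(0.7525)/13.632=0.021 → t=0.130; u2·a0=0.0294·13.632=0.401 ≤ a1=2.568 → R1 fires; Z=6 R=5 P=13 G=10
Draw 5: a1=2.140, a2=0.600, a3=13.080, a0=15.820; τ=−ln(0.9418)/15.820=0.004 → t=0.133; u2·a0=0.3891·15.820=6.156; a1+a2=2.740 < 6.156 ≤ a1+…+a3=15.820 → R3 fires; Z=5 R=5 P=15 G=10
Draw 6: a1=2.140, a2=0.500, a3=10.900, a0=13.540; τ=−ln(0.8929)/13.540=0.008 → t=0.142; u2·a0=0.2329·13.540=3.153; a1+a2=2.640 < 3.153 ≤ a1+…+a3=13.540 → R3 fires; Z=4 R=5 P=17 G=10
Draw 7: a1=2.140, a2=0.400, a3=8.720, a0=11.260; τ=−ln(0.8002)/11.260=0.020 → t=0.162; u2·a0=0.4635·11.260=5.219; a1+a2=2.540 < 5.219 ≤ a1+…+a3=11.260 → R3 fires; Z=3 R=5 P=19 G=10
Draw 8: a1=2.140, a2=0.300, a3=6.540, a0=8.980; τ=−ln(0.2230)/8.980=0.167 → t=0.329; u2·a0=0.4877·8.980=4.380; a1+a2=2.440 < 4.380 ≤ a1+…+a3=8.980 → R3 fires; Z=2 R=5 P=21 G=10
Draw 9: a1=2.140, a2=0.200, a3=4.360, a0=6.700; τ=−ln(0.2412)/6.700=0.212 → t=0.541; u2·a0=0.1534·6.700=1.028 ≤ a1=2.140 → R1 fires; Z=2 R=4 P=23 G=12
Draw 10: a1=1.712, a2=0.200, a3=5.232, a0=7.144; τ=−ln(0.5456)/7.144=0.085 → t=0.626; u2·a0=0.1585·7.144=1.132 ≤ a1=1.712 → R1 fires; Z=2 R=3 P=25 G=14
Draw 11: a1=1.284, a2=0.200, a3=6.104, a0=7.588; τ=−ln(0.6836)/7.588=0.050 → t=0.676; u2·a0=0.3304·7.588=2.507; a1+a2=1.484 < 2.507 ≤ a1+…+a3=7.588 → R3 fires; Z=1 R=3 P=27 G=14
Draw 12: a1=1.284, a2=0.100, a3=3.052, a0=4.436; τ=−ln(0.9616)/4.436=0.009 → t=0.685; u2·a0=0.3823·4.436=1.696; a1+a2=1.384 < 1.696 ≤ a1+…+a3=4.436 → R3 fires; Z=0 R=3 P=29 G=14
Draw 13: a1=1.284, a2=0.000, a3=0.000, a0=1.284; τ=−ln(0.5083)/1.284=0.527 → t=1.212; u2·a0=0.4977·1.284=0.639 ≤ a1=1.284 → R1 fires; Z=0 R=2 P=31 G=16
Draw 14: a1=0.856, a2=0.000, a3=0.000, a0=0.856; τ=−ln(0.0212)/0.856=4.502 → t=5.714; u2·a0=0.4069·0.856=0.348 ≤ a1=0.856 → R1 fires; Z=0 R=1 P=33 G=18
Draw 15: a1=0.428, a2=0.000, a3=0.000, a0=0.428; τ=−ln(0.0609)/0.428=6.539 → t=12.252 > T=10.09: stop.
Z first becomes ≤ 1 when it reaches 1 at the event at t=0.676.

Threshold first reached at t = 0.676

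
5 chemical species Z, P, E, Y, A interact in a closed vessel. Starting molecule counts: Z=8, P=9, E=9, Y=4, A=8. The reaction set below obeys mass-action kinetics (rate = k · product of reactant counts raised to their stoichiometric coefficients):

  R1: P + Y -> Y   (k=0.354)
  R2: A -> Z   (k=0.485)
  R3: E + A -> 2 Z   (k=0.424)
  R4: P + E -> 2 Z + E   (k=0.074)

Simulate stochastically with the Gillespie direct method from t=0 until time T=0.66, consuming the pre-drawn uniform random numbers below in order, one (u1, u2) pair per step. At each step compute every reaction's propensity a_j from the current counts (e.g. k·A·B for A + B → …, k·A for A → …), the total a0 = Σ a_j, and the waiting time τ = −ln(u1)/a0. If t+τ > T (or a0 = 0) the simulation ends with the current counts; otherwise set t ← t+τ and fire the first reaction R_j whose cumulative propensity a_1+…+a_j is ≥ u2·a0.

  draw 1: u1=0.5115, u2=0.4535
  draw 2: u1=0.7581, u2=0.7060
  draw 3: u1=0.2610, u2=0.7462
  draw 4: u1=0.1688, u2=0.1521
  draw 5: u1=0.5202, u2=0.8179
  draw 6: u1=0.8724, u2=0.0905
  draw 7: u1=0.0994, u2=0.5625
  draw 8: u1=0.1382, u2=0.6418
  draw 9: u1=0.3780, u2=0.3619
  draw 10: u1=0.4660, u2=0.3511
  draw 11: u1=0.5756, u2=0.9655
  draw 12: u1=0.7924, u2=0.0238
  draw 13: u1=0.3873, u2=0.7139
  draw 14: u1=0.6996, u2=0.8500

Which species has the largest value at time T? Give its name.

t=0.000: Z=8 P=9 E=9 Y=4 A=8
Draw 1: a1=12.744, a2=3.880, a3=30.528, a4=5.994, a0=53.146; τ=−ln(0.5115)/53.146=0.013 → t=0.013; u2·a0=0.4535·53.146=24.102; a1+a2=16.624 < 24.102 ≤ a1+…+a3=47.152 → R3 fires; Z=10 P=9 E=8 Y=4 A=7
Draw 2: a1=12.744, a2=3.395, a3=23.744, a4=5.328, a0=45.211; τ=−ln(0.7581)/45.211=0.006 → t=0.019; u2·a0=0.7060·45.211=31.919; a1+a2=16.139 < 31.919 ≤ a1+…+a3=39.883 → R3 fires; Z=12 P=9 E=7 Y=4 A=6
Draw 3: a1=12.744, a2=2.910, a3=17.808, a4=4.662, a0=38.124; τ=−ln(0.2610)/38.124=0.035 → t=0.054; u2·a0=0.7462·38.124=28.448; a1+a2=15.654 < 28.448 ≤ a1+…+a3=33.462 → R3 fires; Z=14 P=9 E=6 Y=4 A=5
Draw 4: a1=12.744, a2=2.425, a3=12.720, a4=3.996, a0=31.885; τ=−ln(0.1688)/31.885=0.056 → t=0.110; u2·a0=0.1521·31.885=4.850 ≤ a1=12.744 → R1 fires; Z=14 P=8 E=6 Y=4 A=5
Draw 5: a1=11.328, a2=2.425, a3=12.720, a4=3.552, a0=30.025; τ=−ln(0.5202)/30.025=0.022 → t=0.132; u2·a0=0.8179·30.025=24.557; a1+a2=13.753 < 24.557 ≤ a1+…+a3=26.473 → R3 fires; Z=16 P=8 E=5 Y=4 A=4
Draw 6: a1=11.328, a2=1.940, a3=8.480, a4=2.960, a0=24.708; τ=−ln(0.8724)/24.708=0.006 → t=0.137; u2·a0=0.0905·24.708=2.236 ≤ a1=11.328 → R1 fires; Z=16 P=7 E=5 Y=4 A=4
Draw 7: a1=9.912, a2=1.940, a3=8.480, a4=2.590, a0=22.922; τ=−ln(0.0994)/22.922=0.101 → t=0.238; u2·a0=0.5625·22.922=12.894; a1+a2=11.852 < 12.894 ≤ a1+…+a3=20.332 → R3 fires; Z=18 P=7 E=4 Y=4 A=3
Draw 8: a1=9.912, a2=1.455, a3=5.088, a4=2.072, a0=18.527; τ=−ln(0.1382)/18.527=0.107 → t=0.345; u2·a0=0.6418·18.527=11.891; a1+a2=11.367 < 11.891 ≤ a1+…+a3=16.455 → R3 fires; Z=20 P=7 E=3 Y=4 A=2
Draw 9: a1=9.912, a2=0.970, a3=2.544, a4=1.554, a0=14.980; τ=−ln(0.3780)/14.980=0.065 → t=0.410; u2·a0=0.3619·14.980=5.421 ≤ a1=9.912 → R1 fires; Z=20 P=6 E=3 Y=4 A=2
Draw 10: a1=8.496, a2=0.970, a3=2.544, a4=1.332, a0=13.342; τ=−ln(0.4660)/13.342=0.057 → t=0.467; u2·a0=0.3511·13.342=4.684 ≤ a1=8.496 → R1 fires; Z=20 P=5 E=3 Y=4 A=2
Draw 11: a1=7.080, a2=0.970, a3=2.544, a4=1.110, a0=11.704; τ=−ln(0.5756)/11.704=0.047 → t=0.514; u2·a0=0.9655·11.704=11.300; a1+…+a3=10.594 < 11.300 ≤ a1+…+a4=11.704 → R4 fires; Z=22 P=4 E=3 Y=4 A=2
Draw 12: a1=5.664, a2=0.970, a3=2.544, a4=0.888, a0=10.066; τ=−ln(0.7924)/10.066=0.023 → t=0.537; u2·a0=0.0238·10.066=0.240 ≤ a1=5.664 → R1 fires; Z=22 P=3 E=3 Y=4 A=2
Draw 13: a1=4.248, a2=0.970, a3=2.544, a4=0.666, a0=8.428; τ=−ln(0.3873)/8.428=0.113 → t=0.650; u2·a0=0.7139·8.428=6.017; a1+a2=5.218 < 6.017 ≤ a1+…+a3=7.762 → R3 fires; Z=24 P=3 E=2 Y=4 A=1
Draw 14: a1=4.248, a2=0.485, a3=0.848, a4=0.444, a0=6.025; τ=−ln(0.6996)/6.025=0.059 → t=0.709 > T=0.66: stop.
At T=0.66: Z=24 P=3 E=2 Y=4 A=1; the largest is Z.

Dominant species at T: Z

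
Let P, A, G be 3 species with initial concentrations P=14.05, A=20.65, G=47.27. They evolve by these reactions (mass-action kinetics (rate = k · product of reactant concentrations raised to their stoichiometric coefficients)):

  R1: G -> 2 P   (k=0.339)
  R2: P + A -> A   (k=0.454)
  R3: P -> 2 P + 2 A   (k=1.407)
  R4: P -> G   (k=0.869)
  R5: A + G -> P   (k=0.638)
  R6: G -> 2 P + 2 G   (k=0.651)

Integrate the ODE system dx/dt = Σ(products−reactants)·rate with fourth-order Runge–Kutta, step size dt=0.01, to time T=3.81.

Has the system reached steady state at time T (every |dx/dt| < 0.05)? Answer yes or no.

Steady state at T: yes

RK4 with dt=0.01: 381 steps to T=3.81. Trajectory (selected grid times):
t=0.00: P=14.05 A=20.65 G=47.27
t=0.42: P=36.70 A=11.39 G=11.16
t=0.85: P=6.96 A=17.70 G=1.18
t=1.27: P=0.65 A=18.77 G=0.10
t=1.69: P=0.05 A=18.87 G=0.01
t=2.12: P=0.00 A=18.88 G=0.00
t=2.54: P=0.00 A=18.88 G=0.00
t=2.96: P=0.00 A=18.88 G=0.00
t=3.39: P=0.00 A=18.88 G=0.00
t=3.81: P=0.00 A=18.88 G=0.00
Rates at T: R1=0.0000, R2=0.0000, R3=0.0000, R4=0.0000, R5=0.0000, R6=0.0000
dx/dt at T (Σ net stoichiometry × rate): P=-0.0000, A=+0.0000, G=-0.0000
Largest |dx/dt| is |-0.0000| (P) < 0.05 → steady.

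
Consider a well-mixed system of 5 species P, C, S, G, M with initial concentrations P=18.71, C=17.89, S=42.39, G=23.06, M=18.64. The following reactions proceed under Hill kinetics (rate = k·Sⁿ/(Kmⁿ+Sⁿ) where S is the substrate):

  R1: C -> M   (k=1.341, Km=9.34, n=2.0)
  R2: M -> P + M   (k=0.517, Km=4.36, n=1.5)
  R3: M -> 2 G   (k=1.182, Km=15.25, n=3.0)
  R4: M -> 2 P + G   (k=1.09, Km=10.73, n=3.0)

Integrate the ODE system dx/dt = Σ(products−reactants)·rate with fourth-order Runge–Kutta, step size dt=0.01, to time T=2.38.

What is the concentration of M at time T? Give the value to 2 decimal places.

RK4 with dt=0.01: 238 steps to T=2.38. Trajectory (selected grid times):
t=0.00: P=18.71 C=17.89 S=42.39 G=23.06 M=18.64
t=0.26: P=19.31 C=17.62 S=42.39 G=23.69 M=18.48
t=0.53: P=19.92 C=17.34 S=42.39 G=24.34 M=18.31
t=0.79: P=20.51 C=17.07 S=42.39 G=24.97 M=18.15
t=1.06: P=21.12 C=16.79 S=42.39 G=25.61 M=17.99
t=1.32: P=21.71 C=16.52 S=42.39 G=26.22 M=17.83
t=1.59: P=22.32 C=16.25 S=42.39 G=26.85 M=17.66
t=1.85: P=22.90 C=15.99 S=42.39 G=27.46 M=17.51
t=2.12: P=23.50 C=15.72 S=42.39 G=28.08 M=17.35
t=2.38: P=24.08 C=15.46 S=42.39 G=28.67 M=17.19
Read off M at T=2.38: 17.19

M at T = 17.19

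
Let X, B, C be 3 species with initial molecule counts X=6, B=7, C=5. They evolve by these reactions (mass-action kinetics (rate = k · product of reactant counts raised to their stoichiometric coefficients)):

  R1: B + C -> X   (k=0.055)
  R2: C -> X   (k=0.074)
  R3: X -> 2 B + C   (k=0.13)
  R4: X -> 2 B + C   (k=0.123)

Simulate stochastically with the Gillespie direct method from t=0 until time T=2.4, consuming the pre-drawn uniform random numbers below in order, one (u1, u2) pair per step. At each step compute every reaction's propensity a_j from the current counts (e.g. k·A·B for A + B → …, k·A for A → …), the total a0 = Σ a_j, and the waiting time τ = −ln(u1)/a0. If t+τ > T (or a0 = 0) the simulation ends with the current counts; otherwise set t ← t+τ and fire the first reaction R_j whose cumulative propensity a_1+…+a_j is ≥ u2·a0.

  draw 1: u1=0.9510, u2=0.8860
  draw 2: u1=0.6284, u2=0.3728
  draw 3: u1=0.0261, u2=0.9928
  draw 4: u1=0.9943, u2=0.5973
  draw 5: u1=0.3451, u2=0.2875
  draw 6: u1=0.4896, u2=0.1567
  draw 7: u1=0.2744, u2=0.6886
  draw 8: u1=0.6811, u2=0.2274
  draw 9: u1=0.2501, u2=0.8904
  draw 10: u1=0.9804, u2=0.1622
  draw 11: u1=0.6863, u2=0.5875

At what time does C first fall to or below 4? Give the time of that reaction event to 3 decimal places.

t=0.000: X=6 B=7 C=5
Draw 1: a1=1.925, a2=0.370, a3=0.780, a4=0.738, a0=3.813; τ=−ln(0.9510)/3.813=0.013 → t=0.013; u2·a0=0.8860·3.813=3.378; a1+…+a3=3.075 < 3.378 ≤ a1+…+a4=3.813 → R4 fires; X=5 B=9 C=6
Draw 2: a1=2.970, a2=0.444, a3=0.650, a4=0.615, a0=4.679; τ=−ln(0.6284)/4.679=0.099 → t=0.112; u2·a0=0.3728·4.679=1.744 ≤ a1=2.970 → R1 fires; X=6 B=8 C=5
Draw 3: a1=2.200, a2=0.370, a3=0.780, a4=0.738, a0=4.088; τ=−ln(0.0261)/4.088=0.892 → t=1.004; u2·a0=0.9928·4.088=4.059; a1+…+a3=3.350 < 4.059 ≤ a1+…+a4=4.088 → R4 fires; X=5 B=10 C=6
Draw 4: a1=3.300, a2=0.444, a3=0.650, a4=0.615, a0=5.009; τ=−ln(0.9943)/5.009=0.001 → t=1.005; u2·a0=0.5973·5.009=2.992 ≤ a1=3.300 → R1 fires; X=6 B=9 C=5
Draw 5: a1=2.475, a2=0.370, a3=0.780, a4=0.738, a0=4.363; τ=−ln(0.3451)/4.363=0.244 → t=1.249; u2·a0=0.2875·4.363=1.254 ≤ a1=2.475 → R1 fires; X=7 B=8 C=4
Draw 6: a1=1.760, a2=0.296, a3=0.910, a4=0.861, a0=3.827; τ=−ln(0.4896)/3.827=0.187 → t=1.436; u2·a0=0.1567·3.827=0.600 ≤ a1=1.760 → R1 fires; X=8 B=7 C=3
Draw 7: a1=1.155, a2=0.222, a3=1.040, a4=0.984, a0=3.401; τ=−ln(0.2744)/3.401=0.380 → t=1.816; u2·a0=0.6886·3.401=2.342; a1+a2=1.377 < 2.342 ≤ a1+…+a3=2.417 → R3 fires; X=7 B=9 C=4
Draw 8: a1=1.980, a2=0.296, a3=0.910, a4=0.861, a0=4.047; τ=−ln(0.6811)/4.047=0.095 → t=1.911; u2·a0=0.2274·4.047=0.920 ≤ a1=1.980 → R1 fires; X=8 B=8 C=3
Draw 9: a1=1.320, a2=0.222, a3=1.040, a4=0.984, a0=3.566; τ=−ln(0.2501)/3.566=0.389 → t=2.300; u2·a0=0.8904·3.566=3.175; a1+…+a3=2.582 < 3.175 ≤ a1+…+a4=3.566 → R4 fires; X=7 B=10 C=4
Draw 10: a1=2.200, a2=0.296, a3=0.910, a4=0.861, a0=4.267; τ=−ln(0.9804)/4.267=0.005 → t=2.304; u2·a0=0.1622·4.267=0.692 ≤ a1=2.200 → R1 fires; X=8 B=9 C=3
Draw 11: a1=1.485, a2=0.222, a3=1.040, a4=0.984, a0=3.731; τ=−ln(0.6863)/3.731=0.101 → t=2.405 > T=2.4: stop.
C first becomes ≤ 4 when it reaches 4 at the event at t=1.249.

Threshold first reached at t = 1.249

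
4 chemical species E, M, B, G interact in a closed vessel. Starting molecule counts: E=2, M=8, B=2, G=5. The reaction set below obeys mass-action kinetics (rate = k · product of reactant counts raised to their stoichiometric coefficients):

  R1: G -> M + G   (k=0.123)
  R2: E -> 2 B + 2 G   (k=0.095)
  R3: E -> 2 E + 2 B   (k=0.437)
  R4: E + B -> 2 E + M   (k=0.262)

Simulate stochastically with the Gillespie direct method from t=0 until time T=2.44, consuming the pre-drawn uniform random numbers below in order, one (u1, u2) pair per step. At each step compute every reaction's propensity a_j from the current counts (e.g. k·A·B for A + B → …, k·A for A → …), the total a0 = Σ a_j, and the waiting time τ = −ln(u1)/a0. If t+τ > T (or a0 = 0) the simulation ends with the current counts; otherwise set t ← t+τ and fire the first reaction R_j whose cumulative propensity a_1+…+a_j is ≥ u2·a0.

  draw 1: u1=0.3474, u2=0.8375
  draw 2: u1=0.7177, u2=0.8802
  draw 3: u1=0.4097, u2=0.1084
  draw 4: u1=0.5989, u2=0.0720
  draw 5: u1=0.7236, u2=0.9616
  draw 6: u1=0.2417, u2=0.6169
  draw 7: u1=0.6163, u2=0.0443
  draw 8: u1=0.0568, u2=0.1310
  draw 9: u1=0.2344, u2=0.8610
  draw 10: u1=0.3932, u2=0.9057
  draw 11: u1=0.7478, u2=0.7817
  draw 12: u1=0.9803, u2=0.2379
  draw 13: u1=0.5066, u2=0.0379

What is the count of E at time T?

E at T = 7

t=0.000: E=2 M=8 B=2 G=5
Draw 1: a1=0.615, a2=0.190, a3=0.874, a4=1.048, a0=2.727; τ=−ln(0.3474)/2.727=0.388 → t=0.388; u2·a0=0.8375·2.727=2.284; a1+…+a3=1.679 < 2.284 ≤ a1+…+a4=2.727 → R4 fires; E=3 M=9 B=1 G=5
Draw 2: a1=0.615, a2=0.285, a3=1.311, a4=0.786, a0=2.997; τ=−ln(0.7177)/2.997=0.111 → t=0.498; u2·a0=0.8802·2.997=2.638; a1+…+a3=2.211 < 2.638 ≤ a1+…+a4=2.997 → R4 fires; E=4 M=10 B=0 G=5
Draw 3: a1=0.615, a2=0.380, a3=1.748, a4=0.000, a0=2.743; τ=−ln(0.4097)/2.743=0.325 → t=0.824; u2·a0=0.1084·2.743=0.297 ≤ a1=0.615 → R1 fires; E=4 M=11 B=0 G=5
Draw 4: a1=0.615, a2=0.380, a3=1.748, a4=0.000, a0=2.743; τ=−ln(0.5989)/2.743=0.187 → t=1.011; u2·a0=0.0720·2.743=0.197 ≤ a1=0.615 → R1 fires; E=4 M=12 B=0 G=5
Draw 5: a1=0.615, a2=0.380, a3=1.748, a4=0.000, a0=2.743; τ=−ln(0.7236)/2.743=0.118 → t=1.129; u2·a0=0.9616·2.743=2.638; a1+a2=0.995 < 2.638 ≤ a1+…+a3=2.743 → R3 fires; E=5 M=12 B=2 G=5
Draw 6: a1=0.615, a2=0.475, a3=2.185, a4=2.620, a0=5.895; τ=−ln(0.2417)/5.895=0.241 → t=1.369; u2·a0=0.6169·5.895=3.637; a1+…+a3=3.275 < 3.637 ≤ a1+…+a4=5.895 → R4 fires; E=6 M=13 B=1 G=5
Draw 7: a1=0.615, a2=0.570, a3=2.622, a4=1.572, a0=5.379; τ=−ln(0.6163)/5.379=0.090 → t=1.459; u2·a0=0.0443·5.379=0.238 ≤ a1=0.615 → R1 fires; E=6 M=14 B=1 G=5
Draw 8: a1=0.615, a2=0.570, a3=2.622, a4=1.572, a0=5.379; τ=−ln(0.0568)/5.379=0.533 → t=1.993; u2·a0=0.1310·5.379=0.705; a1=0.615 < 0.705 ≤ a1+a2=1.185 → R2 fires; E=5 M=14 B=3 G=7
Draw 9: a1=0.861, a2=0.475, a3=2.185, a4=3.930, a0=7.451; τ=−ln(0.2344)/7.451=0.195 → t=2.187; u2·a0=0.8610·7.451=6.415; a1+…+a3=3.521 < 6.415 ≤ a1+…+a4=7.451 → R4 fires; E=6 M=15 B=2 G=7
Draw 10: a1=0.861, a2=0.570, a3=2.622, a4=3.144, a0=7.197; τ=−ln(0.3932)/7.197=0.130 → t=2.317; u2·a0=0.9057·7.197=6.518; a1+…+a3=4.053 < 6.518 ≤ a1+…+a4=7.197 → R4 fires; E=7 M=16 B=1 G=7
Draw 11: a1=0.861, a2=0.665, a3=3.059, a4=1.834, a0=6.419; τ=−ln(0.7478)/6.419=0.045 → t=2.362; u2·a0=0.7817·6.419=5.018; a1+…+a3=4.585 < 5.018 ≤ a1+…+a4=6.419 → R4 fires; E=8 M=17 B=0 G=7
Draw 12: a1=0.861, a2=0.760, a3=3.496, a4=0.000, a0=5.117; τ=−ln(0.9803)/5.117=0.004 → t=2.366; u2·a0=0.2379·5.117=1.217; a1=0.861 < 1.217 ≤ a1+a2=1.621 → R2 fires; E=7 M=17 B=2 G=9
Draw 13: a1=1.107, a2=0.665, a3=3.059, a4=3.668, a0=8.499; τ=−ln(0.5066)/8.499=0.080 → t=2.446 > T=2.44: stop.
Read off E at T=2.44: 7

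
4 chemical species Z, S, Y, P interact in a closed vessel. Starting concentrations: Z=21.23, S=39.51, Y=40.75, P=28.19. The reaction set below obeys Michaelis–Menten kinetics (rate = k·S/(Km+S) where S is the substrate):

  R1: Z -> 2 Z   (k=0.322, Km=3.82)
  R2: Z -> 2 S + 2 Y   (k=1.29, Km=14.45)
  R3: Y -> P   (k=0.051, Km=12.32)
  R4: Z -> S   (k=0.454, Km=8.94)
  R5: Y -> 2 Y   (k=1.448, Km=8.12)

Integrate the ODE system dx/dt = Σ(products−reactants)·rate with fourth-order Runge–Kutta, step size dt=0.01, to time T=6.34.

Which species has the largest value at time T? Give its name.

RK4 with dt=0.01: 634 steps to T=6.34. Trajectory (selected grid times):
t=0.00: Z=21.23 S=39.51 Y=40.75 P=28.19
t=0.70: Z=20.66 S=40.80 Y=42.64 P=28.22
t=1.41: Z=20.10 S=42.10 Y=44.55 P=28.25
t=2.11: Z=19.54 S=43.36 Y=46.43 P=28.27
t=2.82: Z=18.99 S=44.63 Y=48.32 P=28.30
t=3.52: Z=18.45 S=45.86 Y=50.18 P=28.33
t=4.23: Z=17.92 S=47.10 Y=52.06 P=28.36
t=4.93: Z=17.39 S=48.30 Y=53.90 P=28.39
t=5.64: Z=16.87 S=49.51 Y=55.76 P=28.42
t=6.34: Z=16.37 S=50.68 Y=57.59 P=28.45
At T=6.34: Z=16.37 S=50.68 Y=57.59 P=28.45; the largest is Y.

Dominant species at T: Y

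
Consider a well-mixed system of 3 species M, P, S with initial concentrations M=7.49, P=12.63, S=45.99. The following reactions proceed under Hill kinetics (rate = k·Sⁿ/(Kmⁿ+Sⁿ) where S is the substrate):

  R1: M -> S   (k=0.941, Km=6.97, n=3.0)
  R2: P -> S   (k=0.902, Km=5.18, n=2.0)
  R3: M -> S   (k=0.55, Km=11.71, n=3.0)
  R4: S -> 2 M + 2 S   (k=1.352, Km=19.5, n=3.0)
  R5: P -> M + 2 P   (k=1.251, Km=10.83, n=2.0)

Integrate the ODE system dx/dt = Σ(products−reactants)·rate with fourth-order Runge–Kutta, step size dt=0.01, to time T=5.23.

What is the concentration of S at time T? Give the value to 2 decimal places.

RK4 with dt=0.01: 523 steps to T=5.23. Trajectory (selected grid times):
t=0.00: M=7.49 P=12.63 S=45.99
t=0.58: M=8.95 P=12.60 S=47.59
t=1.16: M=10.33 P=12.57 S=49.28
t=1.74: M=11.65 P=12.54 S=51.05
t=2.32: M=12.92 P=12.51 S=52.87
t=2.91: M=14.18 P=12.47 S=54.77
t=3.49: M=15.39 P=12.44 S=56.68
t=4.07: M=16.58 P=12.41 S=58.61
t=4.65: M=17.75 P=12.37 S=60.57
t=5.23: M=18.91 P=12.34 S=62.54
Read off S at T=5.23: 62.54

S at T = 62.54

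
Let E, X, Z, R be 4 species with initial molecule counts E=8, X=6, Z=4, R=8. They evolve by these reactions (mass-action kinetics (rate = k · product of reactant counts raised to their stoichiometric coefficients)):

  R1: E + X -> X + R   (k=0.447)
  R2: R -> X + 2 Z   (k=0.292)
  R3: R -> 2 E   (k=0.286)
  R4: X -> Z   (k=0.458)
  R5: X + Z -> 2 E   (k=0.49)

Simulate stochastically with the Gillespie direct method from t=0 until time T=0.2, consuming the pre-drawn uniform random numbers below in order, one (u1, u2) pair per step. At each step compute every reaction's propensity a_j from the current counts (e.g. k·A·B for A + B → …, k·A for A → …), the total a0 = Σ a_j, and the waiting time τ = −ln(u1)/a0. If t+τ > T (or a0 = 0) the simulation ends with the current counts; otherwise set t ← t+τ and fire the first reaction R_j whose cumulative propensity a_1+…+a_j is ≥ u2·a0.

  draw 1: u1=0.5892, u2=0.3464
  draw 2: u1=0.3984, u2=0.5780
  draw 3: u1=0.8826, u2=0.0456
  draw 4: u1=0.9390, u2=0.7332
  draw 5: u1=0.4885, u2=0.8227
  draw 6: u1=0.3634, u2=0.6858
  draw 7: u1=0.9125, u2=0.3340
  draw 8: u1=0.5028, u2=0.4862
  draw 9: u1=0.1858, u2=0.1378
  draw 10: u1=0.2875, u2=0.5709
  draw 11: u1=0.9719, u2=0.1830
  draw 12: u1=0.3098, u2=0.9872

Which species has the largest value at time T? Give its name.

t=0.000: E=8 X=6 Z=4 R=8
Draw 1: a1=21.456, a2=2.336, a3=2.288, a4=2.748, a5=11.760, a0=40.588; τ=−ln(0.5892)/40.588=0.013 → t=0.013; u2·a0=0.3464·40.588=14.060 ≤ a1=21.456 → R1 fires; E=7 X=6 Z=4 R=9
Draw 2: a1=18.774, a2=2.628, a3=2.574, a4=2.748, a5=11.760, a0=38.484; τ=−ln(0.3984)/38.484=0.024 → t=0.037; u2·a0=0.5780·38.484=22.244; a1+a2=21.402 < 22.244 ≤ a1+…+a3=23.976 → R3 fires; E=9 X=6 Z=4 R=8
Draw 3: a1=24.138, a2=2.336, a3=2.288, a4=2.748, a5=11.760, a0=43.270; τ=−ln(0.8826)/43.270=0.003 → t=0.040; u2·a0=0.0456·43.270=1.973 ≤ a1=24.138 → R1 fires; E=8 X=6 Z=4 R=9
Draw 4: a1=21.456, a2=2.628, a3=2.574, a4=2.748, a5=11.760, a0=41.166; τ=−ln(0.9390)/41.166=0.002 → t=0.041; u2·a0=0.7332·41.166=30.183; a1+…+a4=29.406 < 30.183 ≤ a1+…+a5=41.166 → R5 fires; E=10 X=5 Z=3 R=9
Draw 5: a1=22.350, a2=2.628, a3=2.574, a4=2.290, a5=7.350, a0=37.192; τ=−ln(0.4885)/37.192=0.019 → t=0.061; u2·a0=0.8227·37.192=30.598; a1+…+a4=29.842 < 30.598 ≤ a1+…+a5=37.192 → R5 fires; E=12 X=4 Z=2 R=9
Draw 6: a1=21.456, a2=2.628, a3=2.574, a4=1.832, a5=3.920, a0=32.410; τ=−ln(0.3634)/32.410=0.031 → t=0.092; u2·a0=0.6858·32.410=22.227; a1=21.456 < 22.227 ≤ a1+a2=24.084 → R2 fires; E=12 X=5 Z=4 R=8
Draw 7: a1=26.820, a2=2.336, a3=2.288, a4=2.290, a5=9.800, a0=43.534; τ=−ln(0.9125)/43.534=0.002 → t=0.094; u2·a0=0.3340·43.534=14.540 ≤ a1=26.820 → R1 fires; E=11 X=5 Z=4 R=9
Draw 8: a1=24.585, a2=2.628, a3=2.574, a4=2.290, a5=9.800, a0=41.877; τ=−ln(0.5028)/41.877=0.016 → t=0.110; u2·a0=0.4862·41.877=20.361 ≤ a1=24.585 → R1 fires; E=10 X=5 Z=4 R=10
Draw 9: a1=22.350, a2=2.920, a3=2.860, a4=2.290, a5=9.800, a0=40.220; τ=−ln(0.1858)/40.220=0.042 → t=0.152; u2·a0=0.1378·40.220=5.542 ≤ a1=22.350 → R1 fires; E=9 X=5 Z=4 R=11
Draw 10: a1=20.115, a2=3.212, a3=3.146, a4=2.290, a5=9.800, a0=38.563; τ=−ln(0.2875)/38.563=0.032 → t=0.185; u2·a0=0.5709·38.563=22.016; a1=20.115 < 22.016 ≤ a1+a2=23.327 → R2 fires; E=9 X=6 Z=6 R=10
Draw 11: a1=24.138, a2=2.920, a3=2.860, a4=2.748, a5=17.640, a0=50.306; τ=−ln(0.9719)/50.306=0.001 → t=0.185; u2·a0=0.1830·50.306=9.206 ≤ a1=24.138 → R1 fires; E=8 X=6 Z=6 R=11
Draw 12: a1=21.456, a2=3.212, a3=3.146, a4=2.748, a5=17.640, a0=48.202; τ=−ln(0.3098)/48.202=0.024 → t=0.209 > T=0.2: stop.
At T=0.2: E=8 X=6 Z=6 R=11; the largest is R.

Dominant species at T: R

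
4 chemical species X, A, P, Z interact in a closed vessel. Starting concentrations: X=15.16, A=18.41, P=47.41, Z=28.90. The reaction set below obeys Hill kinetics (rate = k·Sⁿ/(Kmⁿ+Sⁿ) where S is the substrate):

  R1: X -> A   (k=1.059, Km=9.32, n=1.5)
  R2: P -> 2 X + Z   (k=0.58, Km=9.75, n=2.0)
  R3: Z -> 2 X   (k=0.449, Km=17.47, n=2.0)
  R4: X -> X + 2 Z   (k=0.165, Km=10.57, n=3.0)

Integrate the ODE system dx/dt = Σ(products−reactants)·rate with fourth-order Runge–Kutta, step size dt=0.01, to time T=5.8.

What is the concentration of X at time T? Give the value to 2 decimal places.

X at T = 21.03

RK4 with dt=0.01: 580 steps to T=5.8. Trajectory (selected grid times):
t=0.00: X=15.16 A=18.41 P=47.41 Z=28.90
t=0.64: X=15.83 A=18.87 P=47.05 Z=29.21
t=1.29: X=16.51 A=19.35 P=46.69 Z=29.52
t=1.93: X=17.16 A=19.83 P=46.34 Z=29.83
t=2.58: X=17.83 A=20.33 P=45.98 Z=30.15
t=3.22: X=18.47 A=20.82 P=45.62 Z=30.46
t=3.87: X=19.12 A=21.33 P=45.26 Z=30.79
t=4.51: X=19.76 A=21.84 P=44.91 Z=31.11
t=5.16: X=20.40 A=22.36 P=44.55 Z=31.43
t=5.80: X=21.03 A=22.88 P=44.19 Z=31.75
Read off X at T=5.8: 21.03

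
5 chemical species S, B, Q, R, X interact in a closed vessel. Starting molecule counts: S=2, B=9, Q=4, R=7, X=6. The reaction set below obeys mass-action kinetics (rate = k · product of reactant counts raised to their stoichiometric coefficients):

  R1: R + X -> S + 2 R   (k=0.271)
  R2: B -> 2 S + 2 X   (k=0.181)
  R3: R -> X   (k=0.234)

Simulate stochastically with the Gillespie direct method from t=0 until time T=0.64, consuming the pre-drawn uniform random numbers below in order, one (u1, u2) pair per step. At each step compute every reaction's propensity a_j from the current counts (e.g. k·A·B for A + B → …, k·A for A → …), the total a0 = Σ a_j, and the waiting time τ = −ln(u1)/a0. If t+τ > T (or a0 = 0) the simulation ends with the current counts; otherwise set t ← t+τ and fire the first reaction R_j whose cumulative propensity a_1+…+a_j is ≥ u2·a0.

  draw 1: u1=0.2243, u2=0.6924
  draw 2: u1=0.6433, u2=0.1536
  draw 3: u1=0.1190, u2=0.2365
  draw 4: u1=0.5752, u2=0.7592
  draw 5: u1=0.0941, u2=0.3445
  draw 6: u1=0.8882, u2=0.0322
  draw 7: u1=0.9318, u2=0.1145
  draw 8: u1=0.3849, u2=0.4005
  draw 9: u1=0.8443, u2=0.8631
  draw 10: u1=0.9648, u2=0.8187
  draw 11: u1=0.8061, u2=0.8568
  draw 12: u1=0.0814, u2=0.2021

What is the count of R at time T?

R at T = 11

t=0.000: S=2 B=9 Q=4 R=7 X=6
Draw 1: a1=11.382, a2=1.629, a3=1.638, a0=14.649; τ=−ln(0.2243)/14.649=0.102 → t=0.102; u2·a0=0.6924·14.649=10.143 ≤ a1=11.382 → R1 fires; S=3 B=9 Q=4 R=8 X=5
Draw 2: a1=10.840, a2=1.629, a3=1.872, a0=14.341; τ=−ln(0.6433)/14.341=0.031 → t=0.133; u2·a0=0.1536·14.341=2.203 ≤ a1=10.840 → R1 fires; S=4 B=9 Q=4 R=9 X=4
Draw 3: a1=9.756, a2=1.629, a3=2.106, a0=13.491; τ=−ln(0.1190)/13.491=0.158 → t=0.291; u2·a0=0.2365·13.491=3.191 ≤ a1=9.756 → R1 fires; S=5 B=9 Q=4 R=10 X=3
Draw 4: a1=8.130, a2=1.629, a3=2.340, a0=12.099; τ=−ln(0.5752)/12.099=0.046 → t=0.336; u2·a0=0.7592·12.099=9.186; a1=8.130 < 9.186 ≤ a1+a2=9.759 → R2 fires; S=7 B=8 Q=4 R=10 X=5
Draw 5: a1=13.550, a2=1.448, a3=2.340, a0=17.338; τ=−ln(0.0941)/17.338=0.136 → t=0.473; u2·a0=0.3445·17.338=5.973 ≤ a1=13.550 → R1 fires; S=8 B=8 Q=4 R=11 X=4
Draw 6: a1=11.924, a2=1.448, a3=2.574, a0=15.946; τ=−ln(0.8882)/15.946=0.007 → t=0.480; u2·a0=0.0322·15.946=0.513 ≤ a1=11.924 → R1 fires; S=9 B=8 Q=4 R=12 X=3
Draw 7: a1=9.756, a2=1.448, a3=2.808, a0=14.012; τ=−ln(0.9318)/14.012=0.005 → t=0.485; u2·a0=0.1145·14.012=1.604 ≤ a1=9.756 → R1 fires; S=10 B=8 Q=4 R=13 X=2
Draw 8: a1=7.046, a2=1.448, a3=3.042, a0=11.536; τ=−ln(0.3849)/11.536=0.083 → t=0.568; u2·a0=0.4005·11.536=4.620 ≤ a1=7.046 → R1 fires; S=11 B=8 Q=4 R=14 X=1
Draw 9: a1=3.794, a2=1.448, a3=3.276, a0=8.518; τ=−ln(0.8443)/8.518=0.020 → t=0.588; u2·a0=0.8631·8.518=7.352; a1+a2=5.242 < 7.352 ≤ a1+…+a3=8.518 → R3 fires; S=11 B=8 Q=4 R=13 X=2
Draw 10: a1=7.046, a2=1.448, a3=3.042, a0=11.536; τ=−ln(0.9648)/11.536=0.003 → t=0.591; u2·a0=0.8187·11.536=9.445; a1+a2=8.494 < 9.445 ≤ a1+…+a3=11.536 → R3 fires; S=11 B=8 Q=4 R=12 X=3
Draw 11: a1=9.756, a2=1.448, a3=2.808, a0=14.012; τ=−ln(0.8061)/14.012=0.015 → t=0.606; u2·a0=0.8568·14.012=12.005; a1+a2=11.204 < 12.005 ≤ a1+…+a3=14.012 → R3 fires; S=11 B=8 Q=4 R=11 X=4
Draw 12: a1=11.924, a2=1.448, a3=2.574, a0=15.946; τ=−ln(0.0814)/15.946=0.157 → t=0.764 > T=0.64: stop.
Read off R at T=0.64: 11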